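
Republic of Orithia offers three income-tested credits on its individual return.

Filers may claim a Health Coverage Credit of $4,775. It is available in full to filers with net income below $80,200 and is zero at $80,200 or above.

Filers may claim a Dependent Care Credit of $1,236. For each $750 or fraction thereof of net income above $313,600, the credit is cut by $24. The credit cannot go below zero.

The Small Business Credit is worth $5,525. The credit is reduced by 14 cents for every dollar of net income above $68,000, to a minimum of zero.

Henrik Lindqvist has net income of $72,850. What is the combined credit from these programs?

$10,857

Health Coverage Credit: $72,850 is below the $80,200 cutoff, so the full $4,775 applies.
Dependent Care Credit: $72,850 is at or below the $313,600 threshold, so the full $1,236 applies.
Small Business Credit: 14% of the $4,850 excess over $68,000 is $679; credit = $5,525 − $679 = $4,846.
Total: $4,775 + $1,236 + $4,846 = $10,857.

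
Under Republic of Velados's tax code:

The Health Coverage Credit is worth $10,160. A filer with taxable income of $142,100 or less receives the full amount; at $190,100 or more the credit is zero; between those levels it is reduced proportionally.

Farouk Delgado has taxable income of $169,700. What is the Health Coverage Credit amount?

Health Coverage Credit: $169,700 is $27,600 into a $48,000 phase-out range, leaving 20,400/48,000 of the credit: $10,160 × 20,400/48,000 = $4,318.

$4,318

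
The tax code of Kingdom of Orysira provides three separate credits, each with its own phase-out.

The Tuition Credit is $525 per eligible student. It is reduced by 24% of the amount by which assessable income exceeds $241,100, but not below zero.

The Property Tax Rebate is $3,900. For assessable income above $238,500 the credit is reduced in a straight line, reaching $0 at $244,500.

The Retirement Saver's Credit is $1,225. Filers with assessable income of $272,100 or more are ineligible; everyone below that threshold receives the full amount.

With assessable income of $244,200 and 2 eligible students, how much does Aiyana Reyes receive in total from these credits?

$1,726

Tuition Credit: base = 2 × $525 = $1,050. 24% of the $3,100 excess over $241,100 is $744; credit = $1,050 − $744 = $306.
Property Tax Rebate: $244,200 is $5,700 into a $6,000 phase-out range, leaving 300/6,000 of the credit: $3,900 × 300/6,000 = $195.
Retirement Saver's Credit: $244,200 is below the $272,100 cutoff, so the full $1,225 applies.
Total: $306 + $195 + $1,225 = $1,726.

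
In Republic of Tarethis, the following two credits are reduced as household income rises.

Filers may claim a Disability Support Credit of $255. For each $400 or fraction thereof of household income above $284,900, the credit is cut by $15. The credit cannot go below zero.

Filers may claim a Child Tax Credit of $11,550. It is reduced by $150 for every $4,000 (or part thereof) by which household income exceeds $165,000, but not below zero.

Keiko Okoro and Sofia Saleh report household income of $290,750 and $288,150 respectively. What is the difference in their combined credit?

Keiko ($290,750): Disability Support Credit: income exceeds $284,900 by $5,850, which is 15 full-or-partial $400 increments; reduction = 15 × $15 = $225, leaving $30. Child Tax Credit: income exceeds $165,000 by $125,750, which is 32 full-or-partial $4,000 increments; reduction = 32 × $150 = $4,800, leaving $6,750. total $30 + $6,750 = $6,780
Sofia ($288,150): Disability Support Credit: income exceeds $284,900 by $3,250, which is 9 full-or-partial $400 increments; reduction = 9 × $15 = $135, leaving $120. Child Tax Credit: income exceeds $165,000 by $123,150, which is 31 full-or-partial $4,000 increments; reduction = 31 × $150 = $4,650, leaving $6,900. total $120 + $6,900 = $7,020
Difference: |$6,780 − $7,020| = $240.

$240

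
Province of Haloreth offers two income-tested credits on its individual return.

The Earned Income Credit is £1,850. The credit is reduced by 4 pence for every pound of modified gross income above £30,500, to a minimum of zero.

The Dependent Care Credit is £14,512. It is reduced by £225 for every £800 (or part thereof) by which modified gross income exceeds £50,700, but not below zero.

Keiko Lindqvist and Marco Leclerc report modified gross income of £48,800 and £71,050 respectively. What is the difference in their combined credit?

Keiko (£48,800): Earned Income Credit: 4% of the £18,300 excess over £30,500 is £732; credit = £1,850 − £732 = £1,118. Dependent Care Credit: £48,800 is at or below the £50,700 threshold, so the full £14,512 applies. total £1,118 + £14,512 = £15,630
Marco (£71,050): Earned Income Credit: 4% of the £40,550 excess over £30,500 is £1,622; credit = £1,850 − £1,622 = £228. Dependent Care Credit: income exceeds £50,700 by £20,350, which is 26 full-or-partial £800 increments; reduction = 26 × £225 = £5,850, leaving £8,662. total £228 + £8,662 = £8,890
Difference: |£15,630 − £8,890| = £6,740.

£6,740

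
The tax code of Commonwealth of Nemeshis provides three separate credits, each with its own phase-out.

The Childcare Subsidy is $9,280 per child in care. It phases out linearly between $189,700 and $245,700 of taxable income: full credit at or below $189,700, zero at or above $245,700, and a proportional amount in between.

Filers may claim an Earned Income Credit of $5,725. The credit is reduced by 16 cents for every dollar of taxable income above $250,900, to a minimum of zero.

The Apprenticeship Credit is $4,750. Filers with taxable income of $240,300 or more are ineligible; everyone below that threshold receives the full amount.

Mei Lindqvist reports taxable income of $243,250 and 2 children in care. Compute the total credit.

Childcare Subsidy: base = 2 × $9,280 = $18,560. $243,250 is $53,550 into a $56,000 phase-out range, leaving 2,450/56,000 of the credit: $18,560 × 2,450/56,000 = $812.
Earned Income Credit: $243,250 is at or below the $250,900 threshold, so the full $5,725 applies.
Apprenticeship Credit: $243,250 meets or exceeds the $240,300 cutoff, so the credit is $0.
Total: $812 + $5,725 + $0 = $6,537.

$6,537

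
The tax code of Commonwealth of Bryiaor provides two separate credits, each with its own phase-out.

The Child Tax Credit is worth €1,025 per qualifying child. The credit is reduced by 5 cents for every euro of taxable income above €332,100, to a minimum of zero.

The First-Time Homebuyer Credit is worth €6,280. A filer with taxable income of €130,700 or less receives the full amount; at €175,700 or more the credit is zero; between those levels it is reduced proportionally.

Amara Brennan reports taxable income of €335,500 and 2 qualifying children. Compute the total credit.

€1,880

Child Tax Credit: base = 2 × €1,025 = €2,050. 5% of the €3,400 excess over €332,100 is €170; credit = €2,050 − €170 = €1,880.
First-Time Homebuyer Credit: €335,500 is at or above €175,700, so the credit is €0.
Total: €1,880 + €0 = €1,880.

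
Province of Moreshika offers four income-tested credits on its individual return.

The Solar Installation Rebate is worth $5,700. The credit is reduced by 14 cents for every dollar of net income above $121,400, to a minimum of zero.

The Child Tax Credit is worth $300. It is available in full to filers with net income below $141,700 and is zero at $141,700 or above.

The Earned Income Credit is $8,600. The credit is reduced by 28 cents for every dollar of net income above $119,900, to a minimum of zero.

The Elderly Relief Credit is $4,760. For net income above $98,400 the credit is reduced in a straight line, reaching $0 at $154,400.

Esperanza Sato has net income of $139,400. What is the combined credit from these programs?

$7,895

Solar Installation Rebate: 14% of the $18,000 excess over $121,400 is $2,520; credit = $5,700 − $2,520 = $3,180.
Child Tax Credit: $139,400 is below the $141,700 cutoff, so the full $300 applies.
Earned Income Credit: 28% of the $19,500 excess over $119,900 is $5,460; credit = $8,600 − $5,460 = $3,140.
Elderly Relief Credit: $139,400 is $41,000 into a $56,000 phase-out range, leaving 15,000/56,000 of the credit: $4,760 × 15,000/56,000 = $1,275.
Total: $3,180 + $300 + $3,140 + $1,275 = $7,895.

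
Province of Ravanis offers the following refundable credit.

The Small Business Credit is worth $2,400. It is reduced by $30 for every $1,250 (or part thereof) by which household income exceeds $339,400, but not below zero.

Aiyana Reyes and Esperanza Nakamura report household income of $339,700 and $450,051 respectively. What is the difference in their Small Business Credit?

Aiyana ($339,700): Small Business Credit: income exceeds $339,400 by $300, which is 1 full-or-partial $1,250 increment; reduction = 1 × $30 = $30, leaving $2,370.
Esperanza ($450,051): Small Business Credit: income exceeds $339,400 by $110,651 → 89 increments × $30 = $2,670 ≥ base, so the credit is $0.
Difference: |$2,370 − $0| = $2,370.

$2,370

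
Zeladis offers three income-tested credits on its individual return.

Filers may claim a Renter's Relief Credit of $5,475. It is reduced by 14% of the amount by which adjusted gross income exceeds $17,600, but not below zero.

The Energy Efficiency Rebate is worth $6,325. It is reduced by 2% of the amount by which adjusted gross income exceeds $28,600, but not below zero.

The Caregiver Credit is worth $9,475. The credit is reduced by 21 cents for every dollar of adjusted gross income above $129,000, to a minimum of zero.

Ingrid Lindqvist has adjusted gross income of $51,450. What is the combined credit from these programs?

$16,079

Renter's Relief Credit: 14% of the $33,850 excess over $17,600 is $4,739; credit = $5,475 − $4,739 = $736.
Energy Efficiency Rebate: 2% of the $22,850 excess over $28,600 is $457; credit = $6,325 − $457 = $5,868.
Caregiver Credit: $51,450 is at or below the $129,000 threshold, so the full $9,475 applies.
Total: $736 + $5,868 + $9,475 = $16,079.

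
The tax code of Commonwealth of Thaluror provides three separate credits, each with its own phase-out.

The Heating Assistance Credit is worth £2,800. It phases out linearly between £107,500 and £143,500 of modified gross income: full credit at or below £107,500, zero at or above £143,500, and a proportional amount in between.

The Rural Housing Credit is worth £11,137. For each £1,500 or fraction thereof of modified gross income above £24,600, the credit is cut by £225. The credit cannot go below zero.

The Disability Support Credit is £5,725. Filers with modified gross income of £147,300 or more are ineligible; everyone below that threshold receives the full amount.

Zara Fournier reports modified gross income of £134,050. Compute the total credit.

£6,460

Heating Assistance Credit: £134,050 is £26,550 into a £36,000 phase-out range, leaving 9,450/36,000 of the credit: £2,800 × 9,450/36,000 = £735.
Rural Housing Credit: income exceeds £24,600 by £109,450 → 73 increments × £225 = £16,425 ≥ base, so the credit is £0.
Disability Support Credit: £134,050 is below the £147,300 cutoff, so the full £5,725 applies.
Total: £735 + £0 + £5,725 = £6,460.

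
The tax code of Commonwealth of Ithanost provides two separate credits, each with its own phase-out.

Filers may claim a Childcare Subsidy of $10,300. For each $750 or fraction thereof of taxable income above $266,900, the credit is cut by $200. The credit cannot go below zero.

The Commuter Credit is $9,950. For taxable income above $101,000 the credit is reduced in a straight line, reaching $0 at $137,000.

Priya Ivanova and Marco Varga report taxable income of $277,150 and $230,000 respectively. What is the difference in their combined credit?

Priya ($277,150): Childcare Subsidy: income exceeds $266,900 by $10,250, which is 14 full-or-partial $750 increments; reduction = 14 × $200 = $2,800, leaving $7,500. Commuter Credit: $277,150 is at or above $137,000, so the credit is $0. total $7,500 + $0 = $7,500
Marco ($230,000): Childcare Subsidy: $230,000 is at or below the $266,900 threshold, so the full $10,300 applies. Commuter Credit: $230,000 is at or above $137,000, so the credit is $0. total $10,300 + $0 = $10,300
Difference: |$7,500 − $10,300| = $2,800.

$2,800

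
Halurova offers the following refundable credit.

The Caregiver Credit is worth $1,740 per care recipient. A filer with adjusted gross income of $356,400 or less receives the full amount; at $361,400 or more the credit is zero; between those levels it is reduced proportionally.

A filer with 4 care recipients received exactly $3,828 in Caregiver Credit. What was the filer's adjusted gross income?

Full credit = 4 × $1,740 = $6,960.
$3,828 is 3,828/6,960 of the full $6,960, so 3,132/6,960 of the $5,000 range has been used: income = $356,400 + $5,000 × 3,132/6,960 = $358,650.

$358,650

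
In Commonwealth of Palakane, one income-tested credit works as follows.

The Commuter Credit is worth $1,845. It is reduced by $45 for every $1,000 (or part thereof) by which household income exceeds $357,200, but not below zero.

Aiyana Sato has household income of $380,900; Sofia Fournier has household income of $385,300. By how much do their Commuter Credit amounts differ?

$225

Aiyana ($380,900): Commuter Credit: income exceeds $357,200 by $23,700, which is 24 full-or-partial $1,000 increments; reduction = 24 × $45 = $1,080, leaving $765.
Sofia ($385,300): Commuter Credit: income exceeds $357,200 by $28,100, which is 29 full-or-partial $1,000 increments; reduction = 29 × $45 = $1,305, leaving $540.
Difference: |$765 − $540| = $225.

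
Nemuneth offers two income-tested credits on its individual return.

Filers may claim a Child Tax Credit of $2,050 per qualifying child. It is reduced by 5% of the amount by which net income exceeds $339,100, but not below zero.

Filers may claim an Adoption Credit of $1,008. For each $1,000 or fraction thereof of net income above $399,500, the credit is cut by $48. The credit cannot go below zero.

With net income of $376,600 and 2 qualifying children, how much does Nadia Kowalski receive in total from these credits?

Child Tax Credit: base = 2 × $2,050 = $4,100. 5% of the $37,500 excess over $339,100 is $1,875; credit = $4,100 − $1,875 = $2,225.
Adoption Credit: $376,600 is at or below the $399,500 threshold, so the full $1,008 applies.
Total: $2,225 + $1,008 = $3,233.

$3,233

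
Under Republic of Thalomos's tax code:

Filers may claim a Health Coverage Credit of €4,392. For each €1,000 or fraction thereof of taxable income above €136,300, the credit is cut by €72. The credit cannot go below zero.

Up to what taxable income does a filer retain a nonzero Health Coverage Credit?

€196,300

After 60 increments the reduction is 60 × €72 = €4,320, leaving €72; one more increment wipes it out. Increment 60 ends at excess 60 × €1,000 = €60,000, so the highest qualifying income is €136,300 + €60,000 = €196,300.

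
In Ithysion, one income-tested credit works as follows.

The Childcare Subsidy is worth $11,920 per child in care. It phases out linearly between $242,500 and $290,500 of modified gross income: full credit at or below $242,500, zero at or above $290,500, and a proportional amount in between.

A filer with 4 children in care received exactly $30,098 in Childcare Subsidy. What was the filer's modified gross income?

Full credit = 4 × $11,920 = $47,680.
$30,098 is 30,098/47,680 of the full $47,680, so 17,582/47,680 of the $48,000 range has been used: income = $242,500 + $48,000 × 17,582/47,680 = $260,200.

$260,200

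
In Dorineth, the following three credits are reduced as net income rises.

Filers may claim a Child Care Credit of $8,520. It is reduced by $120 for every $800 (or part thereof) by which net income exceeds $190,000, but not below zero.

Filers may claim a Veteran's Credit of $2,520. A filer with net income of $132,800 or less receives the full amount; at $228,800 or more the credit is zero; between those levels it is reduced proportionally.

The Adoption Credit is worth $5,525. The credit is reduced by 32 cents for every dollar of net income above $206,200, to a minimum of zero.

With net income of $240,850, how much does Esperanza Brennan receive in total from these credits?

Child Care Credit: income exceeds $190,000 by $50,850, which is 64 full-or-partial $800 increments; reduction = 64 × $120 = $7,680, leaving $840.
Veteran's Credit: $240,850 is at or above $228,800, so the credit is $0.
Adoption Credit: 32% of the $34,650 excess over $206,200 is $11,088 ≥ base, so the credit is $0.
Total: $840 + $0 + $0 = $840.

$840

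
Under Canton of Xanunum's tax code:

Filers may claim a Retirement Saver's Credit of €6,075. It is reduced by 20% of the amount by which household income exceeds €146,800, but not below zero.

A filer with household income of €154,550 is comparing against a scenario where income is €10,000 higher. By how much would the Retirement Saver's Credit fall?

€2,000

At €154,550 — 20% of the €7,750 excess over €146,800 is €1,550; credit = €6,075 − €1,550 = €4,525.
At €164,550 — 20% of the €17,750 excess over €146,800 is €3,550; credit = €6,075 − €3,550 = €2,525.
Lost: €4,525 − €2,525 = €2,000.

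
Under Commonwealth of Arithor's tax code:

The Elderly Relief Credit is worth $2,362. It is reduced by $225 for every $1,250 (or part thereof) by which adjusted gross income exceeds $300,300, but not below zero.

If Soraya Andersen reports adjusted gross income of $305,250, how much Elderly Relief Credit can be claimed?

Elderly Relief Credit: income exceeds $300,300 by $4,950, which is 4 full-or-partial $1,250 increments; reduction = 4 × $225 = $900, leaving $1,462.

$1,462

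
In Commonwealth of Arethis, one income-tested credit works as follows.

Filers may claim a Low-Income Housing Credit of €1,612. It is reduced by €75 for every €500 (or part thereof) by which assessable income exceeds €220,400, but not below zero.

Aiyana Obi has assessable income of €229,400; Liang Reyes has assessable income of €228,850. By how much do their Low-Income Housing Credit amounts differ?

€75

Aiyana (€229,400): Low-Income Housing Credit: income exceeds €220,400 by €9,000, which is 18 full-or-partial €500 increments; reduction = 18 × €75 = €1,350, leaving €262.
Liang (€228,850): Low-Income Housing Credit: income exceeds €220,400 by €8,450, which is 17 full-or-partial €500 increments; reduction = 17 × €75 = €1,275, leaving €337.
Difference: |€262 − €337| = €75.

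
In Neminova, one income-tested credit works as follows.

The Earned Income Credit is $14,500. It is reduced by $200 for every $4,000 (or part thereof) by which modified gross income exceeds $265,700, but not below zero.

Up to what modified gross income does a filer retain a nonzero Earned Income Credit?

After 72 increments the reduction is 72 × $200 = $14,400, leaving $100; one more increment wipes it out. Increment 72 ends at excess 72 × $4,000 = $288,000, so the highest qualifying income is $265,700 + $288,000 = $553,700.

$553,700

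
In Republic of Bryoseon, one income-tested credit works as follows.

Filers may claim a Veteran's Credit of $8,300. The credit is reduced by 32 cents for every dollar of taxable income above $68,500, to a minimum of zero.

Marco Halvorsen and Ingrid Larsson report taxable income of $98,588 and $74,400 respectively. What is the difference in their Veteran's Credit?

$6,412

Marco ($98,588): Veteran's Credit: 32% of the $30,088 excess over $68,500 is $9,628.16 ≥ base, so the credit is $0.
Ingrid ($74,400): Veteran's Credit: 32% of the $5,900 excess over $68,500 is $1,888; credit = $8,300 − $1,888 = $6,412.
Difference: |$0 − $6,412| = $6,412.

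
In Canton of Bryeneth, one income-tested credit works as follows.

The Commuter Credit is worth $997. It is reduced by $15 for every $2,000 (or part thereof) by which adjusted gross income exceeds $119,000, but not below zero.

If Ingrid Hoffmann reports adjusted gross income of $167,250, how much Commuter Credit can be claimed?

Commuter Credit: income exceeds $119,000 by $48,250, which is 25 full-or-partial $2,000 increments; reduction = 25 × $15 = $375, leaving $622.

$622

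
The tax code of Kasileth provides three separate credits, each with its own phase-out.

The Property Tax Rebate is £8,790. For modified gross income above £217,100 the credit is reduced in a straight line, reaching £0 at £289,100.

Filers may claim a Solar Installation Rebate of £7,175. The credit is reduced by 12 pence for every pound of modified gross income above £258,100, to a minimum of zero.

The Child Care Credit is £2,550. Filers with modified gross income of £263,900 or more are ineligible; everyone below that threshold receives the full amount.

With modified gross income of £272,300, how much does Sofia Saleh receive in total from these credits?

£7,522

Property Tax Rebate: £272,300 is £55,200 into a £72,000 phase-out range, leaving 16,800/72,000 of the credit: £8,790 × 16,800/72,000 = £2,051.
Solar Installation Rebate: 12% of the £14,200 excess over £258,100 is £1,704; credit = £7,175 − £1,704 = £5,471.
Child Care Credit: £272,300 meets or exceeds the £263,900 cutoff, so the credit is £0.
Total: £2,051 + £5,471 + £0 = £7,522.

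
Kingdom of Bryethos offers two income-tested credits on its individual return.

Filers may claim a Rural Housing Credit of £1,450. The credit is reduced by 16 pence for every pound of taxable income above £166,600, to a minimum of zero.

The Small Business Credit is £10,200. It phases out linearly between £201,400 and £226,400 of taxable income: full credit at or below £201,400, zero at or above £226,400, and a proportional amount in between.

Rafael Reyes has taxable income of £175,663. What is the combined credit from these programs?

£10,200

Rural Housing Credit: 16% of the £9,063 excess over £166,600 is £1,450.08 ≥ base, so the credit is £0.
Small Business Credit: £175,663 is at or below the £201,400 threshold, so the full £10,200 applies.
Total: £0 + £10,200 = £10,200.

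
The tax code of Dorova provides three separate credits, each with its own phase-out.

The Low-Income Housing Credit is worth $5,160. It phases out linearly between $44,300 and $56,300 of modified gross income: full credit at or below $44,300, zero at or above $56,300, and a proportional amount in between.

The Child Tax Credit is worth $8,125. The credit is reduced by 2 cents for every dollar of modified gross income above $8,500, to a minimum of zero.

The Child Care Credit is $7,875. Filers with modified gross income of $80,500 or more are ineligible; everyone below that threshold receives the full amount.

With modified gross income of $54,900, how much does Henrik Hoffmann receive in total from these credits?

Low-Income Housing Credit: $54,900 is $10,600 into a $12,000 phase-out range, leaving 1,400/12,000 of the credit: $5,160 × 1,400/12,000 = $602.
Child Tax Credit: 2% of the $46,400 excess over $8,500 is $928; credit = $8,125 − $928 = $7,197.
Child Care Credit: $54,900 is below the $80,500 cutoff, so the full $7,875 applies.
Total: $602 + $7,197 + $7,875 = $15,674.

$15,674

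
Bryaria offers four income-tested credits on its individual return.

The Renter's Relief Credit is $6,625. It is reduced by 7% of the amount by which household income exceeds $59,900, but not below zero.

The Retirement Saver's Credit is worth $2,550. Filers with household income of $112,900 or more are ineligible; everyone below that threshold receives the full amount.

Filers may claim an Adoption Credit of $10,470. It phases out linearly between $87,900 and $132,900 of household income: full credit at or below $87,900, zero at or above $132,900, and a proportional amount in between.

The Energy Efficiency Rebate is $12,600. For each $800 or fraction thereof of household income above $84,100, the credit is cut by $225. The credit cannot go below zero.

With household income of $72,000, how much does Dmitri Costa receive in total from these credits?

Renter's Relief Credit: 7% of the $12,100 excess over $59,900 is $847; credit = $6,625 − $847 = $5,778.
Retirement Saver's Credit: $72,000 is below the $112,900 cutoff, so the full $2,550 applies.
Adoption Credit: $72,000 is at or below the $87,900 threshold, so the full $10,470 applies.
Energy Efficiency Rebate: $72,000 is at or below the $84,100 threshold, so the full $12,600 applies.
Total: $5,778 + $2,550 + $10,470 + $12,600 = $31,398.

$31,398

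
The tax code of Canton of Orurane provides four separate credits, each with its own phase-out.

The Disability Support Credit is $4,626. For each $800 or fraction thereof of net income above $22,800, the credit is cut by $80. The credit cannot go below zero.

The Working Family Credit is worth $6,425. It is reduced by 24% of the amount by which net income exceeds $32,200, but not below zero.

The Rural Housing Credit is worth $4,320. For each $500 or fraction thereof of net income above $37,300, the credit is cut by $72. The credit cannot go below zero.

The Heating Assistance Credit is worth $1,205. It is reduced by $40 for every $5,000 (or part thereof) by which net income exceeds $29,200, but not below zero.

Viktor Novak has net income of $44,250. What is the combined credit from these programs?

Disability Support Credit: income exceeds $22,800 by $21,450, which is 27 full-or-partial $800 increments; reduction = 27 × $80 = $2,160, leaving $2,466.
Working Family Credit: 24% of the $12,050 excess over $32,200 is $2,892; credit = $6,425 − $2,892 = $3,533.
Rural Housing Credit: income exceeds $37,300 by $6,950, which is 14 full-or-partial $500 increments; reduction = 14 × $72 = $1,008, leaving $3,312.
Heating Assistance Credit: income exceeds $29,200 by $15,050, which is 4 full-or-partial $5,000 increments; reduction = 4 × $40 = $160, leaving $1,045.
Total: $2,466 + $3,533 + $3,312 + $1,045 = $10,356.

$10,356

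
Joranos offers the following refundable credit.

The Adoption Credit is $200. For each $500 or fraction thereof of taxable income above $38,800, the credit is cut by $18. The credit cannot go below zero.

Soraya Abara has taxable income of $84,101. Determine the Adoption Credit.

Adoption Credit: income exceeds $38,800 by $45,301 → 91 increments × $18 = $1,638 ≥ base, so the credit is $0.

$0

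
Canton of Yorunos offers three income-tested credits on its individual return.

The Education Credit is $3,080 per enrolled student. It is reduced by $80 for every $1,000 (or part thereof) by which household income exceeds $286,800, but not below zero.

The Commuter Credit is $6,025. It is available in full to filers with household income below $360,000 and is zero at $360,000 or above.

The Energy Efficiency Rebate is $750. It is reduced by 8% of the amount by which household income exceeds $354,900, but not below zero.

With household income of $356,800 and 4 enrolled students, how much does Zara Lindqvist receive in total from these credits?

Education Credit: base = 4 × $3,080 = $12,320. income exceeds $286,800 by $70,000, which is 70 full-or-partial $1,000 increments; reduction = 70 × $80 = $5,600, leaving $6,720.
Commuter Credit: $356,800 is below the $360,000 cutoff, so the full $6,025 applies.
Energy Efficiency Rebate: 8% of the $1,900 excess over $354,900 is $152; credit = $750 − $152 = $598.
Total: $6,720 + $6,025 + $598 = $13,343.

$13,343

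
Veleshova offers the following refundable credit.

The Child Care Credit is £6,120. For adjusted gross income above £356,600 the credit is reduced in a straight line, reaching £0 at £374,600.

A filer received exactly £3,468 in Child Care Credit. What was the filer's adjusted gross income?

£3,468 is 3,468/6,120 of the full £6,120, so 2,652/6,120 of the £18,000 range has been used: income = £356,600 + £18,000 × 2,652/6,120 = £364,400.

£364,400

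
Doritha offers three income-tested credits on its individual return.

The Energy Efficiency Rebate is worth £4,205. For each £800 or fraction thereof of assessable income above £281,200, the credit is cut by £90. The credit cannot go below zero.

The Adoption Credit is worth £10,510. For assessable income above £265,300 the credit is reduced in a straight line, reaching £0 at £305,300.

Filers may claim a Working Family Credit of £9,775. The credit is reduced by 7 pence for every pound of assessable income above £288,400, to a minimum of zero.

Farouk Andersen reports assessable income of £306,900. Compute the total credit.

Energy Efficiency Rebate: income exceeds £281,200 by £25,700, which is 33 full-or-partial £800 increments; reduction = 33 × £90 = £2,970, leaving £1,235.
Adoption Credit: £306,900 is at or above £305,300, so the credit is £0.
Working Family Credit: 7% of the £18,500 excess over £288,400 is £1,295; credit = £9,775 − £1,295 = £8,480.
Total: £1,235 + £0 + £8,480 = £9,715.

£9,715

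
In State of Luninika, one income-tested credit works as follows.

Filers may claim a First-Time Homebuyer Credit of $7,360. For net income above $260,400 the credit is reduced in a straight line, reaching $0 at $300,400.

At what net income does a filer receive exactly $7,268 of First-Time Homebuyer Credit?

$260,900

$7,268 is 7,268/7,360 of the full $7,360, so 92/7,360 of the $40,000 range has been used: income = $260,400 + $40,000 × 92/7,360 = $260,900.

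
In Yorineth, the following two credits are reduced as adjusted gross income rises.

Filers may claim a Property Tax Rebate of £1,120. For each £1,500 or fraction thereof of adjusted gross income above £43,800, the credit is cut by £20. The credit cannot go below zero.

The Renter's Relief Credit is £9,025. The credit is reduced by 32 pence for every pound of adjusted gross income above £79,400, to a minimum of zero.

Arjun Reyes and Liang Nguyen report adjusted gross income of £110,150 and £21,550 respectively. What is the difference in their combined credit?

£9,925

Arjun (£110,150): Property Tax Rebate: income exceeds £43,800 by £66,350, which is 45 full-or-partial £1,500 increments; reduction = 45 × £20 = £900, leaving £220. Renter's Relief Credit: 32% of the £30,750 excess over £79,400 is £9,840 ≥ base, so the credit is £0. total £220 + £0 = £220
Liang (£21,550): Property Tax Rebate: £21,550 is at or below the £43,800 threshold, so the full £1,120 applies. Renter's Relief Credit: £21,550 is at or below the £79,400 threshold, so the full £9,025 applies. total £1,120 + £9,025 = £10,145
Difference: |£220 − £10,145| = £9,925.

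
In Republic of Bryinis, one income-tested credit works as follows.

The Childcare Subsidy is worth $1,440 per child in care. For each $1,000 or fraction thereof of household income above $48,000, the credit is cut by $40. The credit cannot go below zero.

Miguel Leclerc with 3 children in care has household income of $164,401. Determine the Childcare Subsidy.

Childcare Subsidy: base = 3 × $1,440 = $4,320. income exceeds $48,000 by $116,401 → 117 increments × $40 = $4,680 ≥ base, so the credit is $0.

$0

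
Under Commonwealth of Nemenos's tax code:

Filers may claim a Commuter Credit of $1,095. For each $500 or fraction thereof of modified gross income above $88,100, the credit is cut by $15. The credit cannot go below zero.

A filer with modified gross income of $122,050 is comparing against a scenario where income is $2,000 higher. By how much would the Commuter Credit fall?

At $122,050 — income exceeds $88,100 by $33,950, which is 68 full-or-partial $500 increments; reduction = 68 × $15 = $1,020, leaving $75.
At $124,050 — income exceeds $88,100 by $35,950, which is 72 full-or-partial $500 increments; reduction = 72 × $15 = $1,080, leaving $15.
Lost: $75 − $15 = $60.

$60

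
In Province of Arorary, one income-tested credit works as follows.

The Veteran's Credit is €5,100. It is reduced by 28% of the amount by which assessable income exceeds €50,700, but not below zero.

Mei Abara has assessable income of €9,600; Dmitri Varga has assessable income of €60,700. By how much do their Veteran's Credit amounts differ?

Mei (€9,600): Veteran's Credit: €9,600 is at or below the €50,700 threshold, so the full €5,100 applies.
Dmitri (€60,700): Veteran's Credit: 28% of the €10,000 excess over €50,700 is €2,800; credit = €5,100 − €2,800 = €2,300.
Difference: |€5,100 − €2,300| = €2,800.

€2,800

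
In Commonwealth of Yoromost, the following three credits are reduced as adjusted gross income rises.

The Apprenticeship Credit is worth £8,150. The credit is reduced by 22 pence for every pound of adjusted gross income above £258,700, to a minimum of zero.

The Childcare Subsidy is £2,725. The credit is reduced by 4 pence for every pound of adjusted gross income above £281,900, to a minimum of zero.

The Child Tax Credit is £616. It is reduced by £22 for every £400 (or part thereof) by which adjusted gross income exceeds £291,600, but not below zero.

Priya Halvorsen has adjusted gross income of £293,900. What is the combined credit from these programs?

£3,135

Apprenticeship Credit: 22% of the £35,200 excess over £258,700 is £7,744; credit = £8,150 − £7,744 = £406.
Childcare Subsidy: 4% of the £12,000 excess over £281,900 is £480; credit = £2,725 − £480 = £2,245.
Child Tax Credit: income exceeds £291,600 by £2,300, which is 6 full-or-partial £400 increments; reduction = 6 × £22 = £132, leaving £484.
Total: £406 + £2,245 + £484 = £3,135.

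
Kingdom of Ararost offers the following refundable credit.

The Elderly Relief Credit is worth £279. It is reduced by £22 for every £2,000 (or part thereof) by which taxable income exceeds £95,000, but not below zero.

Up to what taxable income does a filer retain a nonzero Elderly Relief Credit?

£119,000

After 12 increments the reduction is 12 × £22 = £264, leaving £15; one more increment wipes it out. Increment 12 ends at excess 12 × £2,000 = £24,000, so the highest qualifying income is £95,000 + £24,000 = £119,000.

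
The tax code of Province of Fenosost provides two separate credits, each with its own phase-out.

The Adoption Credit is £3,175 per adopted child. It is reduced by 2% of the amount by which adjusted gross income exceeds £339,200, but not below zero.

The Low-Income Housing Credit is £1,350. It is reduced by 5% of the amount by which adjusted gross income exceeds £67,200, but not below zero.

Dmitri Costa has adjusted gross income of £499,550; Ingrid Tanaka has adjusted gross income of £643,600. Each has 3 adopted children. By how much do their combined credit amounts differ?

Dmitri (£499,550): Adoption Credit: base = 3 × £3,175 = £9,525. 2% of the £160,350 excess over £339,200 is £3,207; credit = £9,525 − £3,207 = £6,318. Low-Income Housing Credit: 5% of the £432,350 excess over £67,200 is £21,617.50 ≥ base, so the credit is £0. total £6,318 + £0 = £6,318
Ingrid (£643,600): Adoption Credit: base = 3 × £3,175 = £9,525. 2% of the £304,400 excess over £339,200 is £6,088; credit = £9,525 − £6,088 = £3,437. Low-Income Housing Credit: 5% of the £576,400 excess over £67,200 is £28,820 ≥ base, so the credit is £0. total £3,437 + £0 = £3,437
Difference: |£6,318 − £3,437| = £2,881.

£2,881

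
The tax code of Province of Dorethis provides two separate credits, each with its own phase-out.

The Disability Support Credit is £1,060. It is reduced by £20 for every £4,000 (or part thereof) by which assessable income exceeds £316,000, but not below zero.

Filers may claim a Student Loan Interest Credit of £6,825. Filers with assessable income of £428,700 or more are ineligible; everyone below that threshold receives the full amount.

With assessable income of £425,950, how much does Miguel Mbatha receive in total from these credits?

£7,325

Disability Support Credit: income exceeds £316,000 by £109,950, which is 28 full-or-partial £4,000 increments; reduction = 28 × £20 = £560, leaving £500.
Student Loan Interest Credit: £425,950 is below the £428,700 cutoff, so the full £6,825 applies.
Total: £500 + £6,825 = £7,325.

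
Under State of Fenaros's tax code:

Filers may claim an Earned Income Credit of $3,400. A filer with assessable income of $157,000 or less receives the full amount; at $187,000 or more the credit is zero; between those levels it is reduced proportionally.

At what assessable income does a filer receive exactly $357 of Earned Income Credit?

$183,850

$357 is 357/3,400 of the full $3,400, so 3,043/3,400 of the $30,000 range has been used: income = $157,000 + $30,000 × 3,043/3,400 = $183,850.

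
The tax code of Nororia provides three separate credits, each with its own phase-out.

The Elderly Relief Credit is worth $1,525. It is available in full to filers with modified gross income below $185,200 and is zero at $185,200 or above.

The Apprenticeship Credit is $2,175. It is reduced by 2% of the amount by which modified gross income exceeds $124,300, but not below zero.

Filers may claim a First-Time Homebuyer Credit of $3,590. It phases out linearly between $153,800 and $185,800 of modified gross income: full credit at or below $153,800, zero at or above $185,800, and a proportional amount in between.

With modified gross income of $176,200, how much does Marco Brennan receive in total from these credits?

$3,739

Elderly Relief Credit: $176,200 is below the $185,200 cutoff, so the full $1,525 applies.
Apprenticeship Credit: 2% of the $51,900 excess over $124,300 is $1,038; credit = $2,175 − $1,038 = $1,137.
First-Time Homebuyer Credit: $176,200 is $22,400 into a $32,000 phase-out range, leaving 9,600/32,000 of the credit: $3,590 × 9,600/32,000 = $1,077.
Total: $1,525 + $1,137 + $1,077 = $3,739.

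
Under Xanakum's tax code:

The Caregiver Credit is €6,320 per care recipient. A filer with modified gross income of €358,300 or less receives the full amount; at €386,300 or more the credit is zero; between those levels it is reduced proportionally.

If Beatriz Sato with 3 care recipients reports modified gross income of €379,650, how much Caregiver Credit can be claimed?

€4,503

Caregiver Credit: base = 3 × €6,320 = €18,960. €379,650 is €21,350 into a €28,000 phase-out range, leaving 6,650/28,000 of the credit: €18,960 × 6,650/28,000 = €4,503.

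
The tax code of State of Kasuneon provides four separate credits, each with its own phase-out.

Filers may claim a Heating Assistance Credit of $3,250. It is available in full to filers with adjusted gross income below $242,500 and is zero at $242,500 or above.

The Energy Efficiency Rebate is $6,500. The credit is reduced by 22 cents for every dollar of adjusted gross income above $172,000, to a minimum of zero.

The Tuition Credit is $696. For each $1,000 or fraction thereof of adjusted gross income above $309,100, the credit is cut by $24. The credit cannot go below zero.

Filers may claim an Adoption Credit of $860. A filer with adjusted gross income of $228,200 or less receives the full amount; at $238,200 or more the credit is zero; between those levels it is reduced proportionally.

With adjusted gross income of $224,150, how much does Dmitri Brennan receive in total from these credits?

$4,806

Heating Assistance Credit: $224,150 is below the $242,500 cutoff, so the full $3,250 applies.
Energy Efficiency Rebate: 22% of the $52,150 excess over $172,000 is $11,473 ≥ base, so the credit is $0.
Tuition Credit: $224,150 is at or below the $309,100 threshold, so the full $696 applies.
Adoption Credit: $224,150 is at or below the $228,200 threshold, so the full $860 applies.
Total: $3,250 + $0 + $696 + $860 = $4,806.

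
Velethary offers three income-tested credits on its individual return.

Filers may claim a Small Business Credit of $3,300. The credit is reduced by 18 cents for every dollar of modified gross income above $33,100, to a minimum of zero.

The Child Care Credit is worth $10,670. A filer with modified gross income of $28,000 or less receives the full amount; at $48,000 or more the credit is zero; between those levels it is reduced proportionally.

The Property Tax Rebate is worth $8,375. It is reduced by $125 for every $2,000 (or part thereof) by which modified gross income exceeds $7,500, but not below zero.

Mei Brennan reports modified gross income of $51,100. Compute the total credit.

$5,685

Small Business Credit: 18% of the $18,000 excess over $33,100 is $3,240; credit = $3,300 − $3,240 = $60.
Child Care Credit: $51,100 is at or above $48,000, so the credit is $0.
Property Tax Rebate: income exceeds $7,500 by $43,600, which is 22 full-or-partial $2,000 increments; reduction = 22 × $125 = $2,750, leaving $5,625.
Total: $60 + $0 + $5,625 = $5,685.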